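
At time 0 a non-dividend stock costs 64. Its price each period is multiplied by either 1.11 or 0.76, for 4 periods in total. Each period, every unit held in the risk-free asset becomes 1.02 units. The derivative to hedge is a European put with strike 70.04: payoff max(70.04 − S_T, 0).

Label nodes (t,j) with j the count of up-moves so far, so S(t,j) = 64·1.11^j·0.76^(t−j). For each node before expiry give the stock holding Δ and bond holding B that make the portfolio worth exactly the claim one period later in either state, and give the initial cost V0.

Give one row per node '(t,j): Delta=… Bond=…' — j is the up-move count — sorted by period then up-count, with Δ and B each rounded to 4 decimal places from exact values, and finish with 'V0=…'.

(0,0): Delta=-0.5324 Bond=42.4067
(1,0): Delta=-1.0000 Bond=66.0003
(1,1): Delta=-0.4215 Bond=35.3814
(2,0): Delta=-1.0000 Bond=67.3203
(2,1): Delta=-1.0000 Bond=67.3203
(2,2): Delta=-0.2844 Bond=25.2782
(3,0): Delta=-1.0000 Bond=68.6667
(3,1): Delta=-1.0000 Bond=68.6667
(3,2): Delta=-1.0000 Bond=68.6667
(3,3): Delta=-0.1149 Bond=10.9397
V0=8.3349

No-arbitrage ⇒ martingale measure with p* = (R−d)/(u−d) = 0.7429.
Terminal payoffs: V(4,0)=48.6882, V(4,1)=38.8551, V(4,2)=24.4937, V(4,3)=3.5184, V(4,4)=0.0000
Node (3,0) S=28.0945: V=(p*·38.8551+(1−p*)·48.6882)/1.02=40.5722; Δ=(38.8551−48.6882)/(31.1849−21.3518)=-1.0000; B=V−Δ·S=68.6667
Node (3,1) S=41.0327: V=(p*·24.4937+(1−p*)·38.8551)/1.02=27.6340; Δ=(24.4937−38.8551)/(45.5463−31.1849)=-1.0000; B=V−Δ·S=68.6667
Node (3,2) S=59.9293: V=(p*·3.5184+(1−p*)·24.4937)/1.02=8.7373; Δ=(3.5184−24.4937)/(66.5216−45.5463)=-1.0000; B=V−Δ·S=68.6667
Node (3,3) S=87.5284: V=(p*·0.0000+(1−p*)·3.5184)/1.02=0.8870; Δ=(0.0000−3.5184)/(97.1565−66.5216)=-0.1149; B=V−Δ·S=10.9397
Node (2,0) S=36.9664: V=(p*·27.6340+(1−p*)·40.5722)/1.02=30.3539; Δ=(27.6340−40.5722)/(41.0327−28.0945)=-1.0000; B=V−Δ·S=67.3203
Node (2,1) S=53.9904: V=(p*·8.7373+(1−p*)·27.6340)/1.02=13.3299; Δ=(8.7373−27.6340)/(59.9293−41.0327)=-1.0000; B=V−Δ·S=67.3203
Node (2,2) S=78.8544: V=(p*·0.8870+(1−p*)·8.7373)/1.02=2.8487; Δ=(0.8870−8.7373)/(87.5284−59.9293)=-0.2844; B=V−Δ·S=25.2782
Node (1,0) S=48.6400: V=(p*·13.3299+(1−p*)·30.3539)/1.02=17.3603; Δ=(13.3299−30.3539)/(53.9904−36.9664)=-1.0000; B=V−Δ·S=66.0003
Node (1,1) S=71.0400: V=(p*·2.8487+(1−p*)·13.3299)/1.02=5.4351; Δ=(2.8487−13.3299)/(78.8544−53.9904)=-0.4215; B=V−Δ·S=35.3814
Node (0,0) S=64.0000: V=(p*·5.4351+(1−p*)·17.3603)/1.02=8.3349; Δ=(5.4351−17.3603)/(71.0400−48.6400)=-0.5324; B=V−Δ·S=42.4067
Each (Δ,B) replicates both successor values, so the strategy is self-financing and V0 is arbitrage-free.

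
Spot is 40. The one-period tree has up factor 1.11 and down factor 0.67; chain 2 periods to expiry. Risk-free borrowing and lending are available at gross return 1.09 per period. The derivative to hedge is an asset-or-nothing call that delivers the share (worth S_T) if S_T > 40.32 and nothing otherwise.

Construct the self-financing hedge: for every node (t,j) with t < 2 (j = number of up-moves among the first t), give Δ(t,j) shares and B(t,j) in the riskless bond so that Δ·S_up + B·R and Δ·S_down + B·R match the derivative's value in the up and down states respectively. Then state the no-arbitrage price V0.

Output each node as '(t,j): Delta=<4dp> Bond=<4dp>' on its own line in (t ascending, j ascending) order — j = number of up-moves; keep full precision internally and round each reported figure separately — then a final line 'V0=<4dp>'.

(0,0): Delta=2.4522 Bond=-60.2937
(1,0): Delta=0.0000 Bond=0.0000
(1,1): Delta=2.5227 Bond=-68.8496
V0=37.7960

Risk-neutral probability p* = (R−d)/(u−d) = (1.09−0.67)/(1.11−0.67) = 0.9545.
Terminal values V(2,·): V(2,0)=0.0000, V(2,1)=0.0000, V(2,2)=49.2840
  t=1,j=0: stock 26.8000 → up 29.7480 (V=0.0000), down 17.9560 (V=0.0000). Price 0.0000; hedge Δ=0.0000, bond B=0.0000.
  t=1,j=1: stock 44.4000 → up 49.2840 (V=49.2840), down 29.7480 (V=0.0000). Price 43.1595; hedge Δ=2.5227, bond B=-68.8496.
  t=0,j=0: stock 40.0000 → up 44.4000 (V=43.1595), down 26.8000 (V=0.0000). Price 37.7960; hedge Δ=2.4522, bond B=-60.2937.
Self-financing check: at every node Δ·S+B equals the discounted successor values.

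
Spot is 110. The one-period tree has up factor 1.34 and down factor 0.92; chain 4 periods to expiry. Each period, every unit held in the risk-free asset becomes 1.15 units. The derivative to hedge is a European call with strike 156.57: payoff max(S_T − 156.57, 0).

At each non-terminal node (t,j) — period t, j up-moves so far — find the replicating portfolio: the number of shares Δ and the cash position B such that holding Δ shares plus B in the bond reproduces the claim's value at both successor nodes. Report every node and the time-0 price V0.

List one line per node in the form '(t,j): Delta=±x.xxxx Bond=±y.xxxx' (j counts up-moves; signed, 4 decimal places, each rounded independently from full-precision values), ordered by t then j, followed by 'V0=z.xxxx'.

Risk-neutral probability p* = (R−d)/(u−d) = (1.15−0.92)/(1.34−0.92) = 0.5476.
At expiry t=4: V(4,0)=0.0000, V(4,1)=0.0000, V(4,2)=10.6075, V(4,3)=86.9277, V(4,4)=198.0897
(3,0): S=85.6557. Δ = (V_up−V_dn)/(S_up−S_dn) = (0.0000−0.0000)/(114.7786−78.8032) = 0.0000. V = [p*·0.0000 + (1−p*)·0.0000]/1.15 = 0.0000. B = V − Δ·S = 0.0000.
(3,1): S=124.7594. Δ = (V_up−V_dn)/(S_up−S_dn) = (10.6075−0.0000)/(167.1775−114.7786) = 0.2024. V = [p*·10.6075 + (1−p*)·0.0000]/1.15 = 5.0512. B = V − Δ·S = -20.2048.
(3,2): S=181.7147. Δ = (V_up−V_dn)/(S_up−S_dn) = (86.9277−10.6075)/(243.4977−167.1775) = 1.0000. V = [p*·86.9277 + (1−p*)·10.6075]/1.15 = 45.5669. B = V − Δ·S = -136.1478.
(3,3): S=264.6714. Δ = (V_up−V_dn)/(S_up−S_dn) = (198.0897−86.9277)/(354.6597−243.4977) = 1.0000. V = [p*·198.0897 + (1−p*)·86.9277]/1.15 = 128.5236. B = V − Δ·S = -136.1478.
(2,0): S=93.1040. Δ = (V_up−V_dn)/(S_up−S_dn) = (5.0512−0.0000)/(124.7594−85.6557) = 0.1292. V = [p*·5.0512 + (1−p*)·0.0000]/1.15 = 2.4053. B = V − Δ·S = -9.6214.
(2,1): S=135.6080. Δ = (V_up−V_dn)/(S_up−S_dn) = (45.5669−5.0512)/(181.7147−124.7594) = 0.7114. V = [p*·45.5669 + (1−p*)·5.0512]/1.15 = 23.6855. B = V − Δ·S = -72.7804.
(2,2): S=197.5160. Δ = (V_up−V_dn)/(S_up−S_dn) = (128.5236−45.5669)/(264.6714−181.7147) = 1.0000. V = [p*·128.5236 + (1−p*)·45.5669]/1.15 = 79.1266. B = V − Δ·S = -118.3894.
(1,0): S=101.2000. Δ = (V_up−V_dn)/(S_up−S_dn) = (23.6855−2.4053)/(135.6080−93.1040) = 0.5007. V = [p*·23.6855 + (1−p*)·2.4053]/1.15 = 12.2250. B = V − Δ·S = -38.4421.
(1,1): S=147.4000. Δ = (V_up−V_dn)/(S_up−S_dn) = (79.1266−23.6855)/(197.5160−135.6080) = 0.8955. V = [p*·79.1266 + (1−p*)·23.6855]/1.15 = 46.9966. B = V − Δ·S = -85.0059.
(0,0): S=110.0000. Δ = (V_up−V_dn)/(S_up−S_dn) = (46.9966−12.2250)/(147.4000−101.2000) = 0.7526. V = [p*·46.9966 + (1−p*)·12.2250]/1.15 = 27.1884. B = V − Δ·S = -55.6011.
Root portfolio cost Δ·110+B reproduces V0=27.1884.

(0,0): Delta=0.7526 Bond=-55.6011
(1,0): Delta=0.5007 Bond=-38.4421
(1,1): Delta=0.8955 Bond=-85.0059
(2,0): Delta=0.1292 Bond=-9.6214
(2,1): Delta=0.7114 Bond=-72.7804
(2,2): Delta=1.0000 Bond=-118.3894
(3,0): Delta=0.0000 Bond=0.0000
(3,1): Delta=0.2024 Bond=-20.2048
(3,2): Delta=1.0000 Bond=-136.1478
(3,3): Delta=1.0000 Bond=-136.1478
V0=27.1884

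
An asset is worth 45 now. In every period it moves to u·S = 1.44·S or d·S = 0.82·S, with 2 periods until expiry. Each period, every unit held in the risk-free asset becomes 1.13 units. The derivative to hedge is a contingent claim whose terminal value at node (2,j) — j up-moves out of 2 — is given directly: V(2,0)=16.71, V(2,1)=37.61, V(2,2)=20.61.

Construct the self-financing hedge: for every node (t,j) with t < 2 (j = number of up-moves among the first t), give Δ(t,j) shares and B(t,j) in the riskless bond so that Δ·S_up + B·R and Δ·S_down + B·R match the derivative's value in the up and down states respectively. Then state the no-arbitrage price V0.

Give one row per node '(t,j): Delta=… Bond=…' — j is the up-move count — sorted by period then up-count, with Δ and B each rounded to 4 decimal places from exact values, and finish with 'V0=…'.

Since d<R<u, set p* = (R−d)/(u−d) = 0.5000; price each node as the discounted p*-expectation of its children.
Terminal values V(2,·): V(2,0)=16.7100, V(2,1)=37.6100, V(2,2)=20.6100
Node (1,0) S=36.9000: V=(p*·37.6100+(1−p*)·16.7100)/1.13=24.0354; Δ=(37.6100−16.7100)/(53.1360−30.2580)=0.9135; B=V−Δ·S=-9.6743
Node (1,1) S=64.8000: V=(p*·20.6100+(1−p*)·37.6100)/1.13=25.7611; Δ=(20.6100−37.6100)/(93.3120−53.1360)=-0.4231; B=V−Δ·S=53.1804
Node (0,0) S=45.0000: V=(p*·25.7611+(1−p*)·24.0354)/1.13=22.0338; Δ=(25.7611−24.0354)/(64.8000−36.9000)=0.0619; B=V−Δ·S=19.2505
Self-financing check: at every node Δ·S+B equals the discounted successor values.

(0,0): Delta=0.0619 Bond=19.2505
(1,0): Delta=0.9135 Bond=-9.6743
(1,1): Delta=-0.4231 Bond=53.1804
V0=22.0338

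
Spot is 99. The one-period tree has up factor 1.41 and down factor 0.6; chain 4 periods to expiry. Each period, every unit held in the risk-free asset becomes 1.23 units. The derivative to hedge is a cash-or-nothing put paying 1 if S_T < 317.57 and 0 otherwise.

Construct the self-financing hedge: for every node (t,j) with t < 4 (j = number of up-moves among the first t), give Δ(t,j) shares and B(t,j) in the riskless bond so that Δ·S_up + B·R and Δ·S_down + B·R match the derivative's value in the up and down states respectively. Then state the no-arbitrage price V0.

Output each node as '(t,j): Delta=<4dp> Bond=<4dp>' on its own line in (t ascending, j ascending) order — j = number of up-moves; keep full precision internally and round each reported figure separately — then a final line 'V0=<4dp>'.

(0,0): Delta=-0.0032 Bond=0.5892
(1,0): Delta=0.0000 Bond=0.5374
(1,1): Delta=-0.0035 Bond=0.7782
(2,0): Delta=0.0000 Bond=0.6610
(2,1): Delta=0.0000 Bond=0.6610
(2,2): Delta=-0.0040 Bond=1.0418
(3,0): Delta=0.0000 Bond=0.8130
(3,1): Delta=0.0000 Bond=0.8130
(3,2): Delta=0.0000 Bond=0.8130
(3,3): Delta=-0.0044 Bond=1.4152
V0=0.2770

No-arbitrage ⇒ martingale measure with p* = (R−d)/(u−d) = 0.7778.
Payoff layer (t=4): V(4,0)=1.0000, V(4,1)=1.0000, V(4,2)=1.0000, V(4,3)=1.0000, V(4,4)=0.0000
Node (3,0) S=21.3840: V=(p*·1.0000+(1−p*)·1.0000)/1.23=0.8130; Δ=(1.0000−1.0000)/(30.1514−12.8304)=0.0000; B=V−Δ·S=0.8130
Node (3,1) S=50.2524: V=(p*·1.0000+(1−p*)·1.0000)/1.23=0.8130; Δ=(1.0000−1.0000)/(70.8559−30.1514)=0.0000; B=V−Δ·S=0.8130
Node (3,2) S=118.0931: V=(p*·1.0000+(1−p*)·1.0000)/1.23=0.8130; Δ=(1.0000−1.0000)/(166.5113−70.8559)=0.0000; B=V−Δ·S=0.8130
Node (3,3) S=277.5189: V=(p*·0.0000+(1−p*)·1.0000)/1.23=0.1807; Δ=(0.0000−1.0000)/(391.3016−166.5113)=-0.0044; B=V−Δ·S=1.4152
Node (2,0) S=35.6400: V=(p*·0.8130+(1−p*)·0.8130)/1.23=0.6610; Δ=(0.8130−0.8130)/(50.2524−21.3840)=0.0000; B=V−Δ·S=0.6610
Node (2,1) S=83.7540: V=(p*·0.8130+(1−p*)·0.8130)/1.23=0.6610; Δ=(0.8130−0.8130)/(118.0931−50.2524)=0.0000; B=V−Δ·S=0.6610
Node (2,2) S=196.8219: V=(p*·0.1807+(1−p*)·0.8130)/1.23=0.2611; Δ=(0.1807−0.8130)/(277.5189−118.0931)=-0.0040; B=V−Δ·S=1.0418
Node (1,0) S=59.4000: V=(p*·0.6610+(1−p*)·0.6610)/1.23=0.5374; Δ=(0.6610−0.6610)/(83.7540−35.6400)=0.0000; B=V−Δ·S=0.5374
Node (1,1) S=139.5900: V=(p*·0.2611+(1−p*)·0.6610)/1.23=0.2845; Δ=(0.2611−0.6610)/(196.8219−83.7540)=-0.0035; B=V−Δ·S=0.7782
Node (0,0) S=99.0000: V=(p*·0.2845+(1−p*)·0.5374)/1.23=0.2770; Δ=(0.2845−0.5374)/(139.5900−59.4000)=-0.0032; B=V−Δ·S=0.5892
Each (Δ,B) replicates both successor values, so the strategy is self-financing and V0 is arbitrage-free.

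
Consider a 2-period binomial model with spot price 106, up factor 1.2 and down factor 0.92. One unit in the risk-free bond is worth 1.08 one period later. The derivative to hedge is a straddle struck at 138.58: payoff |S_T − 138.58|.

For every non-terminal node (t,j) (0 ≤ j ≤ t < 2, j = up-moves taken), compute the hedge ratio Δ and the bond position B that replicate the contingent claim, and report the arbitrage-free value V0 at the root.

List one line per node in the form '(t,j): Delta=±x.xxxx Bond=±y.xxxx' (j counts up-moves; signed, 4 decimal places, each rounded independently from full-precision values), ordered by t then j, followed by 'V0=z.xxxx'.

Under the risk-neutral measure, an up-move has probability p* = (R−d)/(u−d) = 0.5714 and values discount at R = 1.08.
Terminal payoffs: V(2,0)=48.8616, V(2,1)=21.5560, V(2,2)=14.0600
(1,0): S=97.5200. Δ = (V_up−V_dn)/(S_up−S_dn) = (21.5560−48.8616)/(117.0240−89.7184) = -1.0000. V = [p*·21.5560 + (1−p*)·48.8616]/1.08 = 30.7948. B = V − Δ·S = 128.3148.
(1,1): S=127.2000. Δ = (V_up−V_dn)/(S_up−S_dn) = (14.0600−21.5560)/(152.6400−117.0240) = -0.2105. V = [p*·14.0600 + (1−p*)·21.5560]/1.08 = 15.9931. B = V − Δ·S = 42.7646.
(0,0): S=106.0000. Δ = (V_up−V_dn)/(S_up−S_dn) = (15.9931−30.7948)/(127.2000−97.5200) = -0.4987. V = [p*·15.9931 + (1−p*)·30.7948]/1.08 = 20.6821. B = V − Δ·S = 73.5453.
Each (Δ,B) replicates both successor values, so the strategy is self-financing and V0 is arbitrage-free.

(0,0): Delta=-0.4987 Bond=73.5453
(1,0): Delta=-1.0000 Bond=128.3148
(1,1): Delta=-0.2105 Bond=42.7646
V0=20.6821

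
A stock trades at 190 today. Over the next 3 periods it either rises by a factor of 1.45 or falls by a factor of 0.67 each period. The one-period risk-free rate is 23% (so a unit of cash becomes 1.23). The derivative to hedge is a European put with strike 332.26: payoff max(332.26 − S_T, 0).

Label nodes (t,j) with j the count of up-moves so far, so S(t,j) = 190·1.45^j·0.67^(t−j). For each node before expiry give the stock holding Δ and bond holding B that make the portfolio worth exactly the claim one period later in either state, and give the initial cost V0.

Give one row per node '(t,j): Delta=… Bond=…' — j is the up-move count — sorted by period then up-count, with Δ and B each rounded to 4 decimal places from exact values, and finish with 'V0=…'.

No-arbitrage ⇒ martingale measure with p* = (R−d)/(u−d) = 0.7179.
At expiry t=3: V(3,0)=275.1150, V(3,1)=208.5880, V(3,2)=64.6117, V(3,3)=0.0000
  t=2,j=0: stock 85.2910 → up 123.6720 (V=208.5880), down 57.1450 (V=275.1150). Price 184.8391; hedge Δ=-1.0000, bond B=270.1301.
  t=2,j=1: stock 184.5850 → up 267.6483 (V=64.6117), down 123.6720 (V=208.5880). Price 85.5451; hedge Δ=-1.0000, bond B=270.1301.
  t=2,j=2: stock 399.4750 → up 579.2387 (V=0.0000), down 267.6483 (V=64.6117). Price 14.8161; hedge Δ=-0.2074, bond B=97.6517.
  t=1,j=0: stock 127.3000 → up 184.5850 (V=85.5451), down 85.2910 (V=184.8391). Price 92.3180; hedge Δ=-1.0000, bond B=219.6180.
  t=1,j=1: stock 275.5000 → up 399.4750 (V=14.8161), down 184.5850 (V=85.5451). Price 28.2645; hedge Δ=-0.3291, bond B=118.9426.
  t=0,j=0: stock 190.0000 → up 275.5000 (V=28.2645), down 127.3000 (V=92.3180). Price 37.6674; hedge Δ=-0.4322, bond B=119.7872.
The time-0 hedge costs 37.6674, which is the no-arbitrage price.

(0,0): Delta=-0.4322 Bond=119.7872
(1,0): Delta=-1.0000 Bond=219.6180
(1,1): Delta=-0.3291 Bond=118.9426
(2,0): Delta=-1.0000 Bond=270.1301
(2,1): Delta=-1.0000 Bond=270.1301
(2,2): Delta=-0.2074 Bond=97.6517
V0=37.6674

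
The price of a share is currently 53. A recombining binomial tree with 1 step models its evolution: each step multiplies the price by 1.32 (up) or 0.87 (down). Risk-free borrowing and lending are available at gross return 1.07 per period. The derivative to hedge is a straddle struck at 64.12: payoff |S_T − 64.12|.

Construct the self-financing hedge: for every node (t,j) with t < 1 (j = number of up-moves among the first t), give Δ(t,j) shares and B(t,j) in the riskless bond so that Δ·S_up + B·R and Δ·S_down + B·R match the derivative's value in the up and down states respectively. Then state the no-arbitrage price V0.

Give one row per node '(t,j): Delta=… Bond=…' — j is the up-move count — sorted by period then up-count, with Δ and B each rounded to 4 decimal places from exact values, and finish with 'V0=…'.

Risk-neutral probability p* = (R−d)/(u−d) = (1.07−0.87)/(1.32−0.87) = 0.4444.
At expiry t=1: V(1,0)=18.0100, V(1,1)=5.8400
(0,0): S=53.0000. Δ = (V_up−V_dn)/(S_up−S_dn) = (5.8400−18.0100)/(69.9600−46.1100) = -0.5103. V = [p*·5.8400 + (1−p*)·18.0100]/1.07 = 11.7767. B = V − Δ·S = 38.8212.
Root portfolio cost Δ·53+B reproduces V0=11.7767.

(0,0): Delta=-0.5103 Bond=38.8212
V0=11.7767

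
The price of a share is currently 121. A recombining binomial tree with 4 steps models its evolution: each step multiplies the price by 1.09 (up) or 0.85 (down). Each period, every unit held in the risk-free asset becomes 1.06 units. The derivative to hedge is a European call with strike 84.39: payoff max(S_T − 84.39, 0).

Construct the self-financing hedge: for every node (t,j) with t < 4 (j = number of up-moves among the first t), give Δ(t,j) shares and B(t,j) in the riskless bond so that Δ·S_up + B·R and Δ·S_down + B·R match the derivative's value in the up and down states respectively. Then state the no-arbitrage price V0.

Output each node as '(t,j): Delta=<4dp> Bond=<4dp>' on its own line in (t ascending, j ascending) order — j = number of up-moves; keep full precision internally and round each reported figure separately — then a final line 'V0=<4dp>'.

(0,0): Delta=0.9950 Bond=-66.2136
(1,0): Delta=0.9632 Bond=-66.9180
(1,1): Delta=0.9985 Bond=-70.6533
(2,0): Delta=0.7663 Bond=-53.7179
(2,1): Delta=0.9851 Bond=-73.3924
(2,2): Delta=1.0000 Bond=-75.1068
(3,0): Delta=0.0000 Bond=0.0000
(3,1): Delta=0.8516 Bond=-65.0754
(3,2): Delta=1.0000 Bond=-79.6132
(3,3): Delta=1.0000 Bond=-79.6132
V0=54.1777

Since d<R<u, set p* = (R−d)/(u−d) = 0.8750; price each node as the discounted p*-expectation of its children.
Payoff layer (t=4): V(4,0)=0.0000, V(4,1)=0.0000, V(4,2)=19.4767, V(4,3)=48.8037, V(4,4)=86.4114
(3,0): S=74.3091. Δ = (V_up−V_dn)/(S_up−S_dn) = (0.0000−0.0000)/(80.9969−63.1628) = 0.0000. V = [p*·0.0000 + (1−p*)·0.0000]/1.06 = 0.0000. B = V − Δ·S = 0.0000.
(3,1): S=95.2905. Δ = (V_up−V_dn)/(S_up−S_dn) = (19.4767−0.0000)/(103.8667−80.9969) = 0.8516. V = [p*·19.4767 + (1−p*)·0.0000]/1.06 = 16.0774. B = V − Δ·S = -65.0754.
(3,2): S=122.1961. Δ = (V_up−V_dn)/(S_up−S_dn) = (48.8037−19.4767)/(133.1937−103.8667) = 1.0000. V = [p*·48.8037 + (1−p*)·19.4767]/1.06 = 42.5829. B = V − Δ·S = -79.6132.
(3,3): S=156.6985. Δ = (V_up−V_dn)/(S_up−S_dn) = (86.4114−48.8037)/(170.8014−133.1937) = 1.0000. V = [p*·86.4114 + (1−p*)·48.8037]/1.06 = 77.0853. B = V − Δ·S = -79.6132.
(2,0): S=87.4225. Δ = (V_up−V_dn)/(S_up−S_dn) = (16.0774−0.0000)/(95.2905−74.3091) = 0.7663. V = [p*·16.0774 + (1−p*)·0.0000]/1.06 = 13.2715. B = V − Δ·S = -53.7179.
(2,1): S=112.1065. Δ = (V_up−V_dn)/(S_up−S_dn) = (42.5829−16.0774)/(122.1961−95.2905) = 0.9851. V = [p*·42.5829 + (1−p*)·16.0774]/1.06 = 37.0469. B = V − Δ·S = -73.3924.
(2,2): S=143.7601. Δ = (V_up−V_dn)/(S_up−S_dn) = (77.0853−42.5829)/(156.6985−122.1961) = 1.0000. V = [p*·77.0853 + (1−p*)·42.5829]/1.06 = 68.6533. B = V − Δ·S = -75.1068.
(1,0): S=102.8500. Δ = (V_up−V_dn)/(S_up−S_dn) = (37.0469−13.2715)/(112.1065−87.4225) = 0.9632. V = [p*·37.0469 + (1−p*)·13.2715]/1.06 = 32.1462. B = V − Δ·S = -66.9180.
(1,1): S=131.8900. Δ = (V_up−V_dn)/(S_up−S_dn) = (68.6533−37.0469)/(143.7601−112.1065) = 0.9985. V = [p*·68.6533 + (1−p*)·37.0469]/1.06 = 61.0401. B = V − Δ·S = -70.6533.
(0,0): S=121.0000. Δ = (V_up−V_dn)/(S_up−S_dn) = (61.0401−32.1462)/(131.8900−102.8500) = 0.9950. V = [p*·61.0401 + (1−p*)·32.1462]/1.06 = 54.1777. B = V − Δ·S = -66.2136.
Root portfolio cost Δ·121+B reproduces V0=54.1777.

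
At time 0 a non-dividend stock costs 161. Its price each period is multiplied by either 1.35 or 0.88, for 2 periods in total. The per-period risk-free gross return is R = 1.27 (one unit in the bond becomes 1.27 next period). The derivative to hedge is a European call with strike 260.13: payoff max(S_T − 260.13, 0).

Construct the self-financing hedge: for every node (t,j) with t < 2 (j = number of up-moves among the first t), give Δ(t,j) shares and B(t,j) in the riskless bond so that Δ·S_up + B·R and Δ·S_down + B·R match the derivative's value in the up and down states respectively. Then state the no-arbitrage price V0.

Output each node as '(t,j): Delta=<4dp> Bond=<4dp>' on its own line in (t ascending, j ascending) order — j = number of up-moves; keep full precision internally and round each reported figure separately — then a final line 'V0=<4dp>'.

(0,0): Delta=0.2875 Bond=-32.0694
(1,0): Delta=0.0000 Bond=0.0000
(1,1): Delta=0.3259 Bond=-49.0826
V0=14.2126

Since d<R<u, set p* = (R−d)/(u−d) = 0.8298; price each node as the discounted p*-expectation of its children.
Terminal values V(2,·): V(2,0)=0.0000, V(2,1)=0.0000, V(2,2)=33.2925
(1,0): S=141.6800. Δ = (V_up−V_dn)/(S_up−S_dn) = (0.0000−0.0000)/(191.2680−124.6784) = 0.0000. V = [p*·0.0000 + (1−p*)·0.0000]/1.27 = 0.0000. B = V − Δ·S = 0.0000.
(1,1): S=217.3500. Δ = (V_up−V_dn)/(S_up−S_dn) = (33.2925−0.0000)/(293.4225−191.2680) = 0.3259. V = [p*·33.2925 + (1−p*)·0.0000]/1.27 = 21.7525. B = V − Δ·S = -49.0826.
(0,0): S=161.0000. Δ = (V_up−V_dn)/(S_up−S_dn) = (21.7525−0.0000)/(217.3500−141.6800) = 0.2875. V = [p*·21.7525 + (1−p*)·0.0000]/1.27 = 14.2126. B = V − Δ·S = -32.0694.
Self-financing check: at every node Δ·S+B equals the discounted successor values.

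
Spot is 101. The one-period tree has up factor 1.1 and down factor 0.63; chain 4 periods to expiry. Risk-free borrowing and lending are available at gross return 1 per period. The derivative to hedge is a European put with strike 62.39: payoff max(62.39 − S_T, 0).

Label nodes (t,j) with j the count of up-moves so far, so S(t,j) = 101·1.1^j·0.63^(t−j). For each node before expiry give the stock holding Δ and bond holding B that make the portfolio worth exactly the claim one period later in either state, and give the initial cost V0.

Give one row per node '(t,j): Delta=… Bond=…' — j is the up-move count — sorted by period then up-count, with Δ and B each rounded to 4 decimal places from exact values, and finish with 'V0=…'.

Under the risk-neutral measure, an up-move has probability p* = (R−d)/(u−d) = 0.7872 and values discount at R = 1.
Terminal values V(4,·): V(4,0)=46.4795, V(4,1)=34.6098, V(4,2)=13.8849, V(4,3)=0.0000, V(4,4)=0.0000
(3,0): S=25.2547. Δ = (V_up−V_dn)/(S_up−S_dn) = (34.6098−46.4795)/(27.7802−15.9105) = -1.0000. V = [p*·34.6098 + (1−p*)·46.4795]/1 = 37.1353. B = V − Δ·S = 62.3900.
(3,1): S=44.0956. Δ = (V_up−V_dn)/(S_up−S_dn) = (13.8849−34.6098)/(48.5051−27.7802) = -1.0000. V = [p*·13.8849 + (1−p*)·34.6098]/1 = 18.2944. B = V − Δ·S = 62.3900.
(3,2): S=76.9923. Δ = (V_up−V_dn)/(S_up−S_dn) = (0.0000−13.8849)/(84.6915−48.5051) = -0.3837. V = [p*·0.0000 + (1−p*)·13.8849]/1 = 2.9542. B = V − Δ·S = 32.4965.
(3,3): S=134.4310. Δ = (V_up−V_dn)/(S_up−S_dn) = (0.0000−0.0000)/(147.8741−84.6915) = 0.0000. V = [p*·0.0000 + (1−p*)·0.0000]/1 = 0.0000. B = V − Δ·S = 0.0000.
(2,0): S=40.0869. Δ = (V_up−V_dn)/(S_up−S_dn) = (18.2944−37.1353)/(44.0956−25.2547) = -1.0000. V = [p*·18.2944 + (1−p*)·37.1353]/1 = 22.3031. B = V − Δ·S = 62.3900.
(2,1): S=69.9930. Δ = (V_up−V_dn)/(S_up−S_dn) = (2.9542−18.2944)/(76.9923−44.0956) = -0.4663. V = [p*·2.9542 + (1−p*)·18.2944]/1 = 6.2181. B = V − Δ·S = 38.8568.
(2,2): S=122.2100. Δ = (V_up−V_dn)/(S_up−S_dn) = (0.0000−2.9542)/(134.4310−76.9923) = -0.0514. V = [p*·0.0000 + (1−p*)·2.9542]/1 = 0.6286. B = V − Δ·S = 6.9141.
(1,0): S=63.6300. Δ = (V_up−V_dn)/(S_up−S_dn) = (6.2181−22.3031)/(69.9930−40.0869) = -0.5379. V = [p*·6.2181 + (1−p*)·22.3031]/1 = 9.6404. B = V − Δ·S = 43.8639.
(1,1): S=111.1000. Δ = (V_up−V_dn)/(S_up−S_dn) = (0.6286−6.2181)/(122.2100−69.9930) = -0.1070. V = [p*·0.6286 + (1−p*)·6.2181]/1 = 1.8178. B = V − Δ·S = 13.7104.
(0,0): S=101.0000. Δ = (V_up−V_dn)/(S_up−S_dn) = (1.8178−9.6404)/(111.1000−63.6300) = -0.1648. V = [p*·1.8178 + (1−p*)·9.6404]/1 = 3.4822. B = V − Δ·S = 20.1261.
Root portfolio cost Δ·101+B reproduces V0=3.4822.

(0,0): Delta=-0.1648 Bond=20.1261
(1,0): Delta=-0.5379 Bond=43.8639
(1,1): Delta=-0.1070 Bond=13.7104
(2,0): Delta=-1.0000 Bond=62.3900
(2,1): Delta=-0.4663 Bond=38.8568
(2,2): Delta=-0.0514 Bond=6.9141
(3,0): Delta=-1.0000 Bond=62.3900
(3,1): Delta=-1.0000 Bond=62.3900
(3,2): Delta=-0.3837 Bond=32.4965
(3,3): Delta=0.0000 Bond=0.0000
V0=3.4822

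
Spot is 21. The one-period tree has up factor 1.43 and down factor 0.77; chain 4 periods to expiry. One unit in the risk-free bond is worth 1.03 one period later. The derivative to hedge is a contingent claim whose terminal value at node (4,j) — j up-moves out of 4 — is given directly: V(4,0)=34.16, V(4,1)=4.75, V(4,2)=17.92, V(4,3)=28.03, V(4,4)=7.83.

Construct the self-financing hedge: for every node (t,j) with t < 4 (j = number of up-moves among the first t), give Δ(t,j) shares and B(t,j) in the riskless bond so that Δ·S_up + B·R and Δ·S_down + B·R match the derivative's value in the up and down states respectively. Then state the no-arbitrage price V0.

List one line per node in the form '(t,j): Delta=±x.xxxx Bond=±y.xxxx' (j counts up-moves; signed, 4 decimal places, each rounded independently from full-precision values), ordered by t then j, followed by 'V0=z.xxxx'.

No-arbitrage ⇒ martingale measure with p* = (R−d)/(u−d) = 0.3939.
At expiry t=4: V(4,0)=34.1600, V(4,1)=4.7500, V(4,2)=17.9200, V(4,3)=28.0300, V(4,4)=7.8300
  t=3,j=0: stock 9.5872 → up 13.7097 (V=4.7500), down 7.3821 (V=34.1600). Price 21.9167; hedge Δ=-4.6479, bond B=66.4773.
  t=3,j=1: stock 17.8048 → up 25.4608 (V=17.9200), down 13.7097 (V=4.7500). Price 9.6487; hedge Δ=1.1207, bond B=-10.3058.
  t=3,j=2: stock 33.0660 → up 47.2844 (V=28.0300), down 25.4608 (V=17.9200). Price 21.2648; hedge Δ=0.4633, bond B=5.9466.
  t=3,j=3: stock 61.4083 → up 87.8139 (V=7.8300), down 47.2844 (V=28.0300). Price 19.4878; hedge Δ=-0.4984, bond B=50.0939.
  t=2,j=0: stock 12.4509 → up 17.8048 (V=9.6487), down 9.5872 (V=21.9167). Price 16.5863; hedge Δ=-1.4929, bond B=35.1742.
  t=2,j=1: stock 23.1231 → up 33.0660 (V=21.2648), down 17.8048 (V=9.6487). Price 13.8104; hedge Δ=0.7611, bond B=-3.7897.
  t=2,j=2: stock 42.9429 → up 61.4083 (V=19.4878), down 33.0660 (V=21.2648). Price 19.9658; hedge Δ=-0.0627, bond B=22.6582.
  t=1,j=0: stock 16.1700 → up 23.1231 (V=13.8104), down 12.4509 (V=16.5863). Price 15.0415; hedge Δ=-0.2601, bond B=19.2474.
  t=1,j=1: stock 30.0300 → up 42.9429 (V=19.9658), down 23.1231 (V=13.8104). Price 15.7624; hedge Δ=0.3106, bond B=6.4361.
  t=0,j=0: stock 21.0000 → up 30.0300 (V=15.7624), down 16.1700 (V=15.0415). Price 14.8791; hedge Δ=0.0520, bond B=13.7869.
Root portfolio cost Δ·21+B reproduces V0=14.8791.

(0,0): Delta=0.0520 Bond=13.7869
(1,0): Delta=-0.2601 Bond=19.2474
(1,1): Delta=0.3106 Bond=6.4361
(2,0): Delta=-1.4929 Bond=35.1742
(2,1): Delta=0.7611 Bond=-3.7897
(2,2): Delta=-0.0627 Bond=22.6582
(3,0): Delta=-4.6479 Bond=66.4773
(3,1): Delta=1.1207 Bond=-10.3058
(3,2): Delta=0.4633 Bond=5.9466
(3,3): Delta=-0.4984 Bond=50.0939
V0=14.8791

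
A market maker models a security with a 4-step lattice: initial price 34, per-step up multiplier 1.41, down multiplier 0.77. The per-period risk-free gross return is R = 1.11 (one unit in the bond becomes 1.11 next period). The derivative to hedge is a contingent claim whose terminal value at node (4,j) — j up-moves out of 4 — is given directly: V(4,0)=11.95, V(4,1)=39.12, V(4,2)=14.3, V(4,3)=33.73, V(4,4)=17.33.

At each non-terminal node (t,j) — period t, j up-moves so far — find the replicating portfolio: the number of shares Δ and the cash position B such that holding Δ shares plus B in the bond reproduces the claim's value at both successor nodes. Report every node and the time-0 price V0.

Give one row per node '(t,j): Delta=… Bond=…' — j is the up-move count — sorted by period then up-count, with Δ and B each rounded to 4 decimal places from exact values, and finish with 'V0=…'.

No-arbitrage ⇒ martingale measure with p* = (R−d)/(u−d) = 0.5313.
Payoff layer (t=4): V(4,0)=11.9500, V(4,1)=39.1200, V(4,2)=14.3000, V(4,3)=33.7300, V(4,4)=17.3300
(3,0): S=15.5221. Δ = (V_up−V_dn)/(S_up−S_dn) = (39.1200−11.9500)/(21.8862−11.9520) = 2.7350. V = [p*·39.1200 + (1−p*)·11.9500]/1.11 = 23.7694. B = V − Δ·S = -18.6837.
(3,1): S=28.4236. Δ = (V_up−V_dn)/(S_up−S_dn) = (14.3000−39.1200)/(40.0773−21.8862) = -1.3644. V = [p*·14.3000 + (1−p*)·39.1200]/1.11 = 23.3643. B = V − Δ·S = 62.1456.
(3,2): S=52.0485. Δ = (V_up−V_dn)/(S_up−S_dn) = (33.7300−14.3000)/(73.3883−40.0773) = 0.5833. V = [p*·33.7300 + (1−p*)·14.3000]/1.11 = 22.1822. B = V − Δ·S = -8.1772.
(3,3): S=95.3095. Δ = (V_up−V_dn)/(S_up−S_dn) = (17.3300−33.7300)/(134.3864−73.3883) = -0.2689. V = [p*·17.3300 + (1−p*)·33.7300]/1.11 = 22.5383. B = V − Δ·S = 48.1633.
(2,0): S=20.1586. Δ = (V_up−V_dn)/(S_up−S_dn) = (23.3643−23.7694)/(28.4236−15.5221) = -0.0314. V = [p*·23.3643 + (1−p*)·23.7694]/1.11 = 21.2200. B = V − Δ·S = 21.8530.
(2,1): S=36.9138. Δ = (V_up−V_dn)/(S_up−S_dn) = (22.1822−23.3643)/(52.0485−28.4236) = -0.0500. V = [p*·22.1822 + (1−p*)·23.3643]/1.11 = 20.4831. B = V − Δ·S = 22.3302.
(2,2): S=67.5954. Δ = (V_up−V_dn)/(S_up−S_dn) = (22.5383−22.1822)/(95.3095−52.0485) = 0.0082. V = [p*·22.5383 + (1−p*)·22.1822]/1.11 = 20.1544. B = V − Δ·S = 19.5979.
(1,0): S=26.1800. Δ = (V_up−V_dn)/(S_up−S_dn) = (20.4831−21.2200)/(36.9138−20.1586) = -0.0440. V = [p*·20.4831 + (1−p*)·21.2200]/1.11 = 18.7645. B = V − Δ·S = 19.9158.
(1,1): S=47.9400. Δ = (V_up−V_dn)/(S_up−S_dn) = (20.1544−20.4831)/(67.5954−36.9138) = -0.0107. V = [p*·20.1544 + (1−p*)·20.4831]/1.11 = 18.2959. B = V − Δ·S = 18.8096.
(0,0): S=34.0000. Δ = (V_up−V_dn)/(S_up−S_dn) = (18.2959−18.7645)/(47.9400−26.1800) = -0.0215. V = [p*·18.2959 + (1−p*)·18.7645]/1.11 = 16.6807. B = V − Δ·S = 17.4127.
Check: Δ(0,0)·S0 + B(0,0) = 16.6807 = V0.

(0,0): Delta=-0.0215 Bond=17.4127
(1,0): Delta=-0.0440 Bond=19.9158
(1,1): Delta=-0.0107 Bond=18.8096
(2,0): Delta=-0.0314 Bond=21.8530
(2,1): Delta=-0.0500 Bond=22.3302
(2,2): Delta=0.0082 Bond=19.5979
(3,0): Delta=2.7350 Bond=-18.6837
(3,1): Delta=-1.3644 Bond=62.1456
(3,2): Delta=0.5833 Bond=-8.1772
(3,3): Delta=-0.2689 Bond=48.1633
V0=16.6807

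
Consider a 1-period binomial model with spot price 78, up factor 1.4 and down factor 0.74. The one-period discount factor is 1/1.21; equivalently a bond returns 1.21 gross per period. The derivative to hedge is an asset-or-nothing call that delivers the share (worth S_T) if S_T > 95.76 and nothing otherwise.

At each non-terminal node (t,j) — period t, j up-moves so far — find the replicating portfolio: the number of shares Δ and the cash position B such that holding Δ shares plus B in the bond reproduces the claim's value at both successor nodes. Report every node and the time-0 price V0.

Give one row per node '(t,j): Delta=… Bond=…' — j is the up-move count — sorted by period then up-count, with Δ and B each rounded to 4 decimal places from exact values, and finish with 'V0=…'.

(0,0): Delta=2.1212 Bond=-101.1871
V0=64.2675

Under the risk-neutral measure, an up-move has probability p* = (R−d)/(u−d) = 0.7121 and values discount at R = 1.21.
Terminal values V(1,·): V(1,0)=0.0000, V(1,1)=109.2000
(0,0): S=78.0000. Δ = (V_up−V_dn)/(S_up−S_dn) = (109.2000−0.0000)/(109.2000−57.7200) = 2.1212. V = [p*·109.2000 + (1−p*)·0.0000]/1.21 = 64.2675. B = V − Δ·S = -101.1871.
Each (Δ,B) replicates both successor values, so the strategy is self-financing and V0 is arbitrage-free.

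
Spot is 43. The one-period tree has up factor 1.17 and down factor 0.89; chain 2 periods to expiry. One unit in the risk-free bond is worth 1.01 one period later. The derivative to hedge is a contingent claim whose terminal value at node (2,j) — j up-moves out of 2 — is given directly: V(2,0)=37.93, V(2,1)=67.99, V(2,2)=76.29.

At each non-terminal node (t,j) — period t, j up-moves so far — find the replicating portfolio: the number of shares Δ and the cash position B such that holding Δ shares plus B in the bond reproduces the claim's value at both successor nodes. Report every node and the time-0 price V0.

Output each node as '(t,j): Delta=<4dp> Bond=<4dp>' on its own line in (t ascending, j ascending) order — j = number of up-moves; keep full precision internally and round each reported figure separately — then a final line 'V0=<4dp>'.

Risk-neutral probability p* = (R−d)/(u−d) = (1.01−0.89)/(1.17−0.89) = 0.4286.
Terminal values V(2,·): V(2,0)=37.9300, V(2,1)=67.9900, V(2,2)=76.2900
Node (1,0) S=38.2700: V=(p*·67.9900+(1−p*)·37.9300)/1.01=50.3098; Δ=(67.9900−37.9300)/(44.7759−34.0603)=2.8053; B=V−Δ·S=-57.0474
Node (1,1) S=50.3100: V=(p*·76.2900+(1−p*)·67.9900)/1.01=70.8388; Δ=(76.2900−67.9900)/(58.8627−44.7759)=0.5892; B=V−Δ·S=41.1959
Node (0,0) S=43.0000: V=(p*·70.8388+(1−p*)·50.3098)/1.01=58.5227; Δ=(70.8388−50.3098)/(50.3100−38.2700)=1.7051; B=V−Δ·S=-14.7952
Check: Δ(0,0)·S0 + B(0,0) = 58.5227 = V0.

(0,0): Delta=1.7051 Bond=-14.7952
(1,0): Delta=2.8053 Bond=-57.0474
(1,1): Delta=0.5892 Bond=41.1959
V0=58.5227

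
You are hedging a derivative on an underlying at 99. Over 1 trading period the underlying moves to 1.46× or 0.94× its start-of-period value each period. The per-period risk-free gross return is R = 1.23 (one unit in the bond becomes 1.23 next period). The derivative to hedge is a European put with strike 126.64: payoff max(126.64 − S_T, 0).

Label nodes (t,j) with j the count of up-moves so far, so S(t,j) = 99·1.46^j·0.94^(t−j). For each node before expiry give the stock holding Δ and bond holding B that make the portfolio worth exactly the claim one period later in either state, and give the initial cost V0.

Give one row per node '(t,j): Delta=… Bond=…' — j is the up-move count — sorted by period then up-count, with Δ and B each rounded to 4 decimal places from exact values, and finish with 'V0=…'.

The replicating-portfolio and risk-neutral prices coincide; use p* = (1.23−0.94)/(1.46−0.94) = 0.5577 for the latter.
At expiry t=1: V(1,0)=33.5800, V(1,1)=0.0000
Node (0,0) S=99.0000: V=(p*·0.0000+(1−p*)·33.5800)/1.23=12.0754; Δ=(0.0000−33.5800)/(144.5400−93.0600)=-0.6523; B=V−Δ·S=76.6523
Root portfolio cost Δ·99+B reproduces V0=12.0754.

(0,0): Delta=-0.6523 Bond=76.6523
V0=12.0754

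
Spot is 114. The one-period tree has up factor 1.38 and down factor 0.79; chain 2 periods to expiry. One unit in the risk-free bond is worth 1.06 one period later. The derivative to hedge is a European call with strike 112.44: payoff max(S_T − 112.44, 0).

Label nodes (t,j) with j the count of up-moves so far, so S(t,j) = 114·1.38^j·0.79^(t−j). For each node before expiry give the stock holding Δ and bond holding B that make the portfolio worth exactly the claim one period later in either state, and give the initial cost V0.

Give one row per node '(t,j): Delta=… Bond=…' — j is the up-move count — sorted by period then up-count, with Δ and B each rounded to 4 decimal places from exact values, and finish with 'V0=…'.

Since d<R<u, set p* = (R−d)/(u−d) = 0.4576; price each node as the discounted p*-expectation of its children.
Terminal payoffs: V(2,0)=0.0000, V(2,1)=11.8428, V(2,2)=104.6616
  t=1,j=0: stock 90.0600 → up 124.2828 (V=11.8428), down 71.1474 (V=0.0000). Price 5.1128; hedge Δ=0.2229, bond B=-14.9597.
  t=1,j=1: stock 157.3200 → up 217.1016 (V=104.6616), down 124.2828 (V=11.8428). Price 51.2445; hedge Δ=1.0000, bond B=-106.0755.
  t=0,j=0: stock 114.0000 → up 157.3200 (V=51.2445), down 90.0600 (V=5.1128). Price 24.7396; hedge Δ=0.6859, bond B=-53.4498.
Root portfolio cost Δ·114+B reproduces V0=24.7396.

(0,0): Delta=0.6859 Bond=-53.4498
(1,0): Delta=0.2229 Bond=-14.9597
(1,1): Delta=1.0000 Bond=-106.0755
V0=24.7396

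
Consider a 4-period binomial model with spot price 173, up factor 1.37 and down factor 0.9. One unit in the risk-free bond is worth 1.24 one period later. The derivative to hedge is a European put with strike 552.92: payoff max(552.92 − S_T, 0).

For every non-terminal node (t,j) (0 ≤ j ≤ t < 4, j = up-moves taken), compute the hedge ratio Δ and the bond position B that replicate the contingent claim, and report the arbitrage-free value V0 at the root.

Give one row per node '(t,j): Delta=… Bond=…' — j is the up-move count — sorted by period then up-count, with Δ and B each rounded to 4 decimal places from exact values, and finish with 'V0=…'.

Under the risk-neutral measure, an up-move has probability p* = (R−d)/(u−d) = 0.7234 and values discount at R = 1.24.
Terminal payoffs: V(4,0)=439.4147, V(4,1)=380.1397, V(4,2)=289.9100, V(4,3)=152.5603, V(4,4)=0.0000
(3,0): S=126.1170. Δ = (V_up−V_dn)/(S_up−S_dn) = (380.1397−439.4147)/(172.7803−113.5053) = -1.0000. V = [p*·380.1397 + (1−p*)·439.4147]/1.24 = 319.7862. B = V − Δ·S = 445.9032.
(3,1): S=191.9781. Δ = (V_up−V_dn)/(S_up−S_dn) = (289.9100−380.1397)/(263.0100−172.7803) = -1.0000. V = [p*·289.9100 + (1−p*)·380.1397]/1.24 = 253.9251. B = V − Δ·S = 445.9032.
(3,2): S=292.2333. Δ = (V_up−V_dn)/(S_up−S_dn) = (152.5603−289.9100)/(400.3597−263.0100) = -1.0000. V = [p*·152.5603 + (1−p*)·289.9100]/1.24 = 153.6699. B = V − Δ·S = 445.9032.
(3,3): S=444.8441. Δ = (V_up−V_dn)/(S_up−S_dn) = (0.0000−152.5603)/(609.4364−400.3597) = -0.7297. V = [p*·0.0000 + (1−p*)·152.5603]/1.24 = 34.0303. B = V − Δ·S = 358.6267.
(2,0): S=140.1300. Δ = (V_up−V_dn)/(S_up−S_dn) = (253.9251−319.7862)/(191.9781−126.1170) = -1.0000. V = [p*·253.9251 + (1−p*)·319.7862]/1.24 = 219.4694. B = V − Δ·S = 359.5994.
(2,1): S=213.3090. Δ = (V_up−V_dn)/(S_up−S_dn) = (153.6699−253.9251)/(292.2333−191.9781) = -1.0000. V = [p*·153.6699 + (1−p*)·253.9251]/1.24 = 146.2904. B = V − Δ·S = 359.5994.
(2,2): S=324.7037. Δ = (V_up−V_dn)/(S_up−S_dn) = (34.0303−153.6699)/(444.8441−292.2333) = -0.7840. V = [p*·34.0303 + (1−p*)·153.6699]/1.24 = 54.1307. B = V − Δ·S = 308.6831.
(1,0): S=155.7000. Δ = (V_up−V_dn)/(S_up−S_dn) = (146.2904−219.4694)/(213.3090−140.1300) = -1.0000. V = [p*·146.2904 + (1−p*)·219.4694]/1.24 = 134.2995. B = V − Δ·S = 289.9995.
(1,1): S=237.0100. Δ = (V_up−V_dn)/(S_up−S_dn) = (54.1307−146.2904)/(324.7037−213.3090) = -0.8273. V = [p*·54.1307 + (1−p*)·146.2904]/1.24 = 64.2110. B = V − Δ·S = 260.2954.
(0,0): S=173.0000. Δ = (V_up−V_dn)/(S_up−S_dn) = (64.2110−134.2995)/(237.0100−155.7000) = -0.8620. V = [p*·64.2110 + (1−p*)·134.2995]/1.24 = 67.4171. B = V − Δ·S = 216.5415.
Root portfolio cost Δ·173+B reproduces V0=67.4171.

(0,0): Delta=-0.8620 Bond=216.5415
(1,0): Delta=-1.0000 Bond=289.9995
(1,1): Delta=-0.8273 Bond=260.2954
(2,0): Delta=-1.0000 Bond=359.5994
(2,1): Delta=-1.0000 Bond=359.5994
(2,2): Delta=-0.7840 Bond=308.6831
(3,0): Delta=-1.0000 Bond=445.9032
(3,1): Delta=-1.0000 Bond=445.9032
(3,2): Delta=-1.0000 Bond=445.9032
(3,3): Delta=-0.7297 Bond=358.6267
V0=67.4171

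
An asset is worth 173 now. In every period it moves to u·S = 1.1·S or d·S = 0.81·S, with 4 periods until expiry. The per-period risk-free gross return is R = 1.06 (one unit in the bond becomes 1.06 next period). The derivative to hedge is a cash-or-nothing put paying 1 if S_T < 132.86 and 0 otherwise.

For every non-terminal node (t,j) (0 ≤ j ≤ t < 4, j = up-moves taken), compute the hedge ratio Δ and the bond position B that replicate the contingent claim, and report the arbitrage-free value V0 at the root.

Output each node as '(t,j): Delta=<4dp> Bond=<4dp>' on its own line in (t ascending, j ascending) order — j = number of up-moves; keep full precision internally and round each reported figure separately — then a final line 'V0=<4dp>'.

Since d<R<u, set p* = (R−d)/(u−d) = 0.8621; price each node as the discounted p*-expectation of its children.
Terminal values V(4,·): V(4,0)=1.0000, V(4,1)=1.0000, V(4,2)=0.0000, V(4,3)=0.0000, V(4,4)=0.0000
Node (3,0) S=91.9393: V=(p*·1.0000+(1−p*)·1.0000)/1.06=0.9434; Δ=(1.0000−1.0000)/(101.1332−74.4708)=0.0000; B=V−Δ·S=0.9434
Node (3,1) S=124.8558: V=(p*·0.0000+(1−p*)·1.0000)/1.06=0.1301; Δ=(0.0000−1.0000)/(137.3414−101.1332)=-0.0276; B=V−Δ·S=3.5784
Node (3,2) S=169.5573: V=(p*·0.0000+(1−p*)·0.0000)/1.06=0.0000; Δ=(0.0000−0.0000)/(186.5130−137.3414)=0.0000; B=V−Δ·S=0.0000
Node (3,3) S=230.2630: V=(p*·0.0000+(1−p*)·0.0000)/1.06=0.0000; Δ=(0.0000−0.0000)/(253.2893−186.5130)=0.0000; B=V−Δ·S=0.0000
Node (2,0) S=113.5053: V=(p*·0.1301+(1−p*)·0.9434)/1.06=0.2286; Δ=(0.1301−0.9434)/(124.8558−91.9393)=-0.0247; B=V−Δ·S=3.0330
Node (2,1) S=154.1430: V=(p*·0.0000+(1−p*)·0.1301)/1.06=0.0169; Δ=(0.0000−0.1301)/(169.5573−124.8558)=-0.0029; B=V−Δ·S=0.4656
Node (2,2) S=209.3300: V=(p*·0.0000+(1−p*)·0.0000)/1.06=0.0000; Δ=(0.0000−0.0000)/(230.2630−169.5573)=0.0000; B=V−Δ·S=0.0000
Node (1,0) S=140.1300: V=(p*·0.0169+(1−p*)·0.2286)/1.06=0.0435; Δ=(0.0169−0.2286)/(154.1430−113.5053)=-0.0052; B=V−Δ·S=0.7733
Node (1,1) S=190.3000: V=(p*·0.0000+(1−p*)·0.0169)/1.06=0.0022; Δ=(0.0000−0.0169)/(209.3300−154.1430)=-0.0003; B=V−Δ·S=0.0606
Node (0,0) S=173.0000: V=(p*·0.0022+(1−p*)·0.0435)/1.06=0.0075; Δ=(0.0022−0.0435)/(190.3000−140.1300)=-0.0008; B=V−Δ·S=0.1499
Root portfolio cost Δ·173+B reproduces V0=0.0075.

(0,0): Delta=-0.0008 Bond=0.1499
(1,0): Delta=-0.0052 Bond=0.7733
(1,1): Delta=-0.0003 Bond=0.0606
(2,0): Delta=-0.0247 Bond=3.0330
(2,1): Delta=-0.0029 Bond=0.4656
(2,2): Delta=0.0000 Bond=0.0000
(3,0): Delta=0.0000 Bond=0.9434
(3,1): Delta=-0.0276 Bond=3.5784
(3,2): Delta=0.0000 Bond=0.0000
(3,3): Delta=0.0000 Bond=0.0000
V0=0.0075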